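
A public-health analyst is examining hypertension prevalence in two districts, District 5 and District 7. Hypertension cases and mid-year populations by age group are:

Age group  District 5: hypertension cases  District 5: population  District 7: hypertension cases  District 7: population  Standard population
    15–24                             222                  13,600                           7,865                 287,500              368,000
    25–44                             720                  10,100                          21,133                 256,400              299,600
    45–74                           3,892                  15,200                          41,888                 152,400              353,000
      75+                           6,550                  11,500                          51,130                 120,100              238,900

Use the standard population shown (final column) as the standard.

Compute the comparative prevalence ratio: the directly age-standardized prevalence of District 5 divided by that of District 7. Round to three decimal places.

Age-specific rates per 1,000 for District 5: 16.324, 71.287, 256.053, 569.565.
For District 7: 27.357, 82.422, 274.856, 425.729.
Standard total = 1,259,500; weights = 0.2922, 0.2379, 0.2803, 0.1897.
District 5: 0.2922×16.324 + 0.2379×71.287 + 0.2803×256.053 + 0.1897×569.565 = 201.5247 per 1,000.
District 7: 0.2922×27.357 + 0.2379×82.422 + 0.2803×274.856 + 0.1897×425.729 = 185.3842 per 1,000.
Ratio = 201.5247 ÷ 185.3842 = 1.08707.

1.087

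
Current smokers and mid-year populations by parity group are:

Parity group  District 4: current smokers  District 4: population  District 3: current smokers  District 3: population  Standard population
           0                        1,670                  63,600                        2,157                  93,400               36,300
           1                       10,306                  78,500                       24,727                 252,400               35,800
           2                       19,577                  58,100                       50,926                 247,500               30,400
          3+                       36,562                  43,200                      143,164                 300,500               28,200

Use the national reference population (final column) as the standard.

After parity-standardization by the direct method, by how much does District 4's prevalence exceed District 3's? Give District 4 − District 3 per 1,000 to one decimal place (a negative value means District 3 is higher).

Parity-specific rates per 1,000 for District 4: 26.258, 131.287, 336.954, 846.343.
For District 3: 23.094, 97.968, 205.762, 476.419.
Standard total = 130,700; weights = 0.2777, 0.2739, 0.2326, 0.2158.
District 4: 0.2777×26.258 + 0.2739×131.287 + 0.2326×336.954 + 0.2158×846.343 = 304.2347 per 1,000.
District 3: 0.2777×23.094 + 0.2739×97.968 + 0.2326×205.762 + 0.2158×476.419 = 183.9000 per 1,000.
Difference = 304.2347 − 183.9000 = 120.3346.

120.3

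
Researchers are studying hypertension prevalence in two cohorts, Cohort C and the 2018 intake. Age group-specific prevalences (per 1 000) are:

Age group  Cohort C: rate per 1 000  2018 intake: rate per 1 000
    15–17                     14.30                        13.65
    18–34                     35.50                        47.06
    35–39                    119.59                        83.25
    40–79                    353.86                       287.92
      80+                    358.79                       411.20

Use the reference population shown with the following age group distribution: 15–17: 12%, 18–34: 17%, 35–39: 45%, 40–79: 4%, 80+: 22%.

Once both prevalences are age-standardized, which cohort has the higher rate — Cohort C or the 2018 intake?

Cohort C

Standard weights: 0.12, 0.17, 0.45, 0.04, 0.22.
Cohort C: 0.1200×14.30 + 0.1700×35.50 + 0.4500×119.59 + 0.0400×353.86 + 0.2200×358.79 = 154.6547 per 1 000.
The 2018 intake: 0.1200×13.65 + 0.1700×47.06 + 0.4500×83.25 + 0.0400×287.92 + 0.2200×411.20 = 149.0815 per 1 000.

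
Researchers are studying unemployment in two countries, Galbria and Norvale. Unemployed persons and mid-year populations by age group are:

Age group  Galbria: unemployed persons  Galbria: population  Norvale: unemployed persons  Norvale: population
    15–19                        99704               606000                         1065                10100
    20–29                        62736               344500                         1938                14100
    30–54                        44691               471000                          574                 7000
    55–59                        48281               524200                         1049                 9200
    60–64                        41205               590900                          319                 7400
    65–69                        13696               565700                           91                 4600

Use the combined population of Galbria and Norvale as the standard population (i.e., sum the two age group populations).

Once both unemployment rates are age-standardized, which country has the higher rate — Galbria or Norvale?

Galbria

Age-specific rates per 1000 for Galbria: 164.528, 182.107, 94.885, 92.104, 69.733, 24.211.
For Norvale: 105.446, 137.447, 82.000, 114.022, 43.108, 19.783.
Combined standard total = 3154700; weights = 0.1953, 0.1137, 0.1515, 0.1691, 0.1897, 0.1808.
Galbria: 0.1953×164.528 + 0.1137×182.107 + 0.1515×94.885 + 0.1691×92.104 + 0.1897×69.733 + 0.1808×24.211 = 100.3840 per 1000.
Norvale: 0.1953×105.446 + 0.1137×137.447 + 0.1515×82.000 + 0.1691×114.022 + 0.1897×43.108 + 0.1808×19.783 = 79.6723 per 1000.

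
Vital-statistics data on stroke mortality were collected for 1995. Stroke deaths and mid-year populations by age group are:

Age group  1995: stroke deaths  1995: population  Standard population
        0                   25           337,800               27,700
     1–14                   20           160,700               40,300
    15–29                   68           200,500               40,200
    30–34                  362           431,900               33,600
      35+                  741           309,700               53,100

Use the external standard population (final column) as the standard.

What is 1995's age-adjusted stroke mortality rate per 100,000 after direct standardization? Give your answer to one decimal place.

Age-specific rates per 100,000 for 1995: 7.40, 12.45, 33.92, 83.82, 239.26.
Standard total = 194,900; weights = 0.1421, 0.2068, 0.2063, 0.1724, 0.2724.
Standardized rate: 0.1421×7.40 + 0.2068×12.45 + 0.2063×33.92 + 0.1724×83.82 + 0.2724×239.26 = 90.2569 per 100,000.

90.3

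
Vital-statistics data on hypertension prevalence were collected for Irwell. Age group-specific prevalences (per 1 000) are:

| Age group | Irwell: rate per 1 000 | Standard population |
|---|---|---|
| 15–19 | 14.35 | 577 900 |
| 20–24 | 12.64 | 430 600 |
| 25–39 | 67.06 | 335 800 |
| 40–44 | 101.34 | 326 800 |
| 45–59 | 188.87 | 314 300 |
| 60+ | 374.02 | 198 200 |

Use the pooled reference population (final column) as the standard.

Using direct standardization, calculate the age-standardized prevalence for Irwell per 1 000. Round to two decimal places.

Standard total = 2 183 600; weights = 0.2647, 0.1972, 0.1538, 0.1497, 0.1439, 0.0908.
Standardized rate: 0.2647×14.35 + 0.1972×12.64 + 0.1538×67.06 + 0.1497×101.34 + 0.1439×188.87 + 0.0908×374.02 = 92.9039 per 1 000.

92.90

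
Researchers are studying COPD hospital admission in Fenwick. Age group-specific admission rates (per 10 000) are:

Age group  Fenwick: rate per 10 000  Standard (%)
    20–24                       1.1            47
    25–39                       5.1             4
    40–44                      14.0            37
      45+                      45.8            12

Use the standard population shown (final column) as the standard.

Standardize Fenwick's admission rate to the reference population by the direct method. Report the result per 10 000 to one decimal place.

Standard weights: 0.47, 0.04, 0.37, 0.12.
Standardized rate: 0.4700×1.1 + 0.0400×5.1 + 0.3700×14.0 + 0.1200×45.8 = 11.3970 per 10 000.

11.4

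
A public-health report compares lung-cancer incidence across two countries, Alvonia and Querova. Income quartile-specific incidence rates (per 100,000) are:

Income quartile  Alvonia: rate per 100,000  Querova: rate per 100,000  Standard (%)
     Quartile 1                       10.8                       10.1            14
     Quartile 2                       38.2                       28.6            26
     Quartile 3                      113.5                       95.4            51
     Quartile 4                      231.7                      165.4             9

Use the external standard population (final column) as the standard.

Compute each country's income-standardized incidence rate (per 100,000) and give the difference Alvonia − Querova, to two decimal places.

Standard weights: 0.14, 0.26, 0.51, 0.09.
Alvonia: 0.1400×10.8 + 0.2600×38.2 + 0.5100×113.5 + 0.0900×231.7 = 90.1820 per 100,000.
Querova: 0.1400×10.1 + 0.2600×28.6 + 0.5100×95.4 + 0.0900×165.4 = 72.3900 per 100,000.
Difference = 90.1820 − 72.3900 = 17.7920.

17.79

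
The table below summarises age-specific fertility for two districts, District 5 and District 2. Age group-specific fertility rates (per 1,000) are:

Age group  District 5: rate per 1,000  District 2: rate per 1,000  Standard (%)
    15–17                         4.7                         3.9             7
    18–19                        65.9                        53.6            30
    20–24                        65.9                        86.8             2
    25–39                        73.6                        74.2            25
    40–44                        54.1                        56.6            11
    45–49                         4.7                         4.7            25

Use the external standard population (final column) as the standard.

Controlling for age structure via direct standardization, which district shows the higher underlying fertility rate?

District 5

Standard weights: 0.07, 0.30, 0.02, 0.25, 0.11, 0.25.
District 5: 0.0700×4.7 + 0.3000×65.9 + 0.0200×65.9 + 0.2500×73.6 + 0.1100×54.1 + 0.2500×4.7 = 46.9430 per 1,000.
District 2: 0.0700×3.9 + 0.3000×53.6 + 0.0200×86.8 + 0.2500×74.2 + 0.1100×56.6 + 0.2500×4.7 = 44.0400 per 1,000.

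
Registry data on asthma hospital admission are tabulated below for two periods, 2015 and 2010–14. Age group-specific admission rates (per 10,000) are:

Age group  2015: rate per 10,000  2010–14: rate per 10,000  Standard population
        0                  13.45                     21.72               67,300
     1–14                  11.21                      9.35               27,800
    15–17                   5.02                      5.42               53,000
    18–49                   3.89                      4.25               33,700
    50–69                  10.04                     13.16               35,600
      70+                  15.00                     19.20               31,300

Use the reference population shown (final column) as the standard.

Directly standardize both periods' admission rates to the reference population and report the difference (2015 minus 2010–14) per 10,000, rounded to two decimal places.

Standard total = 248,700; weights = 0.2706, 0.1118, 0.2131, 0.1355, 0.1431, 0.1259.
2015: 0.2706×13.45 + 0.1118×11.21 + 0.2131×5.02 + 0.1355×3.89 + 0.1431×10.04 + 0.1259×15.00 = 9.8146 per 10,000.
2010–14: 0.2706×21.72 + 0.1118×9.35 + 0.2131×5.42 + 0.1355×4.25 + 0.1431×13.16 + 0.1259×19.20 = 12.9539 per 10,000.
Difference = 9.8146 − 12.9539 = -3.1392.

-3.14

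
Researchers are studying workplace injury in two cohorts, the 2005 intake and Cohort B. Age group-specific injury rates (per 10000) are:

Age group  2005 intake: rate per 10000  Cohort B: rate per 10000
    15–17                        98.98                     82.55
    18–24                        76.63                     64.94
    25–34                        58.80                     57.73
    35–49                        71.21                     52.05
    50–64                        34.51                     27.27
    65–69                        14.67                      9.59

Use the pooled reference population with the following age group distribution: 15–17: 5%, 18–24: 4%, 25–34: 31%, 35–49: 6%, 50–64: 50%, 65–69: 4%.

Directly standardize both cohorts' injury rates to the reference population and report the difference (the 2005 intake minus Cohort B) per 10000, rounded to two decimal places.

6.59

Standard weights: 0.05, 0.04, 0.31, 0.06, 0.50, 0.04.
The 2005 intake: 0.0500×98.98 + 0.0400×76.63 + 0.3100×58.80 + 0.0600×71.21 + 0.5000×34.51 + 0.0400×14.67 = 48.3566 per 10000.
Cohort B: 0.0500×82.55 + 0.0400×64.94 + 0.3100×57.73 + 0.0600×52.05 + 0.5000×27.27 + 0.0400×9.59 = 41.7630 per 10000.
Difference = 48.3566 − 41.7630 = 6.5936.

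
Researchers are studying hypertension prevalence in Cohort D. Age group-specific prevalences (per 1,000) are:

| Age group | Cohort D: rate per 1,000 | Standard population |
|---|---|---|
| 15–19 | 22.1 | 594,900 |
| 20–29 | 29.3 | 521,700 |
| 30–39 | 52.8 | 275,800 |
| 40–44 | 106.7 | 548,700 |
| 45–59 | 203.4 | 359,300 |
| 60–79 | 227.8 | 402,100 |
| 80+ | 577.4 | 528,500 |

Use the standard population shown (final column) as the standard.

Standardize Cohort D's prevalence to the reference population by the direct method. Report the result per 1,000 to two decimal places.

176.84

Standard total = 3,231,000; weights = 0.1841, 0.1615, 0.0854, 0.1698, 0.1112, 0.1245, 0.1636.
Standardized rate: 0.1841×22.1 + 0.1615×29.3 + 0.0854×52.8 + 0.1698×106.7 + 0.1112×203.4 + 0.1245×227.8 + 0.1636×577.4 = 176.8423 per 1,000.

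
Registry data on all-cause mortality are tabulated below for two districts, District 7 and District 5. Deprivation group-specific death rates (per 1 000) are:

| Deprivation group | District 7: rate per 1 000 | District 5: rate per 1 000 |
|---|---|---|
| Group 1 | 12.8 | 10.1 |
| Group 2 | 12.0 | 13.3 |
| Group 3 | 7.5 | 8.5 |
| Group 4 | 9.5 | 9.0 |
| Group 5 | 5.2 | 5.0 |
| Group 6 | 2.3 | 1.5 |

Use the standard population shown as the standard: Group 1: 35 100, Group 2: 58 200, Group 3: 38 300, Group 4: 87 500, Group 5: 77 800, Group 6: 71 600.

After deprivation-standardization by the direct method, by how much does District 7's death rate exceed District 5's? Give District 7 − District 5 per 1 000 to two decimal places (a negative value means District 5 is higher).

Standard total = 368 500; weights = 0.0953, 0.1579, 0.1039, 0.2374, 0.2111, 0.1943.
District 7: 0.0953×12.8 + 0.1579×12.0 + 0.1039×7.5 + 0.2374×9.5 + 0.2111×5.2 + 0.1943×2.3 = 7.6945 per 1 000.
District 5: 0.0953×10.1 + 0.1579×13.3 + 0.1039×8.5 + 0.2374×9.0 + 0.2111×5.0 + 0.1943×1.5 = 7.4302 per 1 000.
Difference = 7.6945 − 7.4302 = 0.2643.

0.26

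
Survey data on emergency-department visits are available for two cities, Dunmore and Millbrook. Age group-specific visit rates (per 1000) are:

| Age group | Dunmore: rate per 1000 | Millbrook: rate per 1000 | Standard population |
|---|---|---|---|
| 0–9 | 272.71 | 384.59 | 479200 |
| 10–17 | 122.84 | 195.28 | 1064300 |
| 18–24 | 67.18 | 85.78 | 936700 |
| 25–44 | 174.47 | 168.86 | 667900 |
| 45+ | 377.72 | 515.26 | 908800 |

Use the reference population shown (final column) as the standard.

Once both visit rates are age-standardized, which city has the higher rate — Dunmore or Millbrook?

Millbrook

Standard total = 4056900; weights = 0.1181, 0.2623, 0.2309, 0.1646, 0.2240.
Dunmore: 0.1181×272.71 + 0.2623×122.84 + 0.2309×67.18 + 0.1646×174.47 + 0.2240×377.72 = 193.2878 per 1000.
Millbrook: 0.1181×384.59 + 0.2623×195.28 + 0.2309×85.78 + 0.1646×168.86 + 0.2240×515.26 = 259.6889 per 1000.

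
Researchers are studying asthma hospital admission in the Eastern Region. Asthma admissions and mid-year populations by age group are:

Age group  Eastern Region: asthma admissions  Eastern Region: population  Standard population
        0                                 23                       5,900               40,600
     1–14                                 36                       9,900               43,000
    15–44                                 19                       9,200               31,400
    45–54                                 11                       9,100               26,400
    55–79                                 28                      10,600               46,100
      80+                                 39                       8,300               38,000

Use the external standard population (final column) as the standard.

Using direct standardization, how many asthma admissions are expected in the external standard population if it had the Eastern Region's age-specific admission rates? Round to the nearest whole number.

712

Age-specific rates per 10,000 for the Eastern Region: 38.98, 36.36, 20.65, 12.09, 26.42, 46.99.
Expected asthma admissions = Σ (standard pop × age-specific rate ÷ 10,000)
= 40,600×38.98/10,000 + 43,000×36.36/10,000 + 31,400×20.65/10,000 + 26,400×12.09/10,000 + 46,100×26.42/10,000 + 38,000×46.99/10,000
= 158.27 + 156.36 + 64.85 + 31.91 + 121.77 + 178.55 = 711.72.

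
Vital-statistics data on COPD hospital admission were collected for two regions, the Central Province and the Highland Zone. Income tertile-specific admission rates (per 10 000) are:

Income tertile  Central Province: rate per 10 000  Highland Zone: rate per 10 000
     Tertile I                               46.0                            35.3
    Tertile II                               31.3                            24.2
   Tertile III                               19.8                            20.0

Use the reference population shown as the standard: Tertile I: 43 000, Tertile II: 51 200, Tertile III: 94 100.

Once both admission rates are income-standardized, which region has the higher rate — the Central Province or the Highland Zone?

Central Province

Standard total = 188 300; weights = 0.2284, 0.2719, 0.4997.
The Central Province: 0.2284×46.0 + 0.2719×31.3 + 0.4997×19.8 = 28.9099 per 10 000.
The Highland Zone: 0.2284×35.3 + 0.2719×24.2 + 0.4997×20.0 = 24.6359 per 10 000.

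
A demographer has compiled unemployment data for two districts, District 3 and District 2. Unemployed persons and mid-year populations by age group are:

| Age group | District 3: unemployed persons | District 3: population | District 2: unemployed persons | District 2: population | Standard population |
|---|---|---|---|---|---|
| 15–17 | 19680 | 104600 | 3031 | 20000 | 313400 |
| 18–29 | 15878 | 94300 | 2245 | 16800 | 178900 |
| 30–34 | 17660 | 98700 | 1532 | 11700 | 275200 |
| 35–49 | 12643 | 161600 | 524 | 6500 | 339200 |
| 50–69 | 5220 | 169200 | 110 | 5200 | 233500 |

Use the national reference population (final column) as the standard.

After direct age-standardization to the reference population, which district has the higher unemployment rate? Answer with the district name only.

District 3

Age-specific rates per 1000 for District 3: 188.145, 168.378, 178.926, 78.236, 30.851.
For District 2: 151.550, 133.631, 130.940, 80.615, 21.154.
Standard total = 1340200; weights = 0.2338, 0.1335, 0.2053, 0.2531, 0.1742.
District 3: 0.2338×188.145 + 0.1335×168.378 + 0.2053×178.926 + 0.2531×78.236 + 0.1742×30.851 = 128.3909 per 1000.
District 2: 0.2338×151.550 + 0.1335×133.631 + 0.2053×130.940 + 0.2531×80.615 + 0.1742×21.154 = 104.2540 per 1000.
The crude rates (113.11 vs 123.62) would put District 2 higher, but that reflects its age composition; once standardized to a common age structure, District 3 has the higher underlying rate.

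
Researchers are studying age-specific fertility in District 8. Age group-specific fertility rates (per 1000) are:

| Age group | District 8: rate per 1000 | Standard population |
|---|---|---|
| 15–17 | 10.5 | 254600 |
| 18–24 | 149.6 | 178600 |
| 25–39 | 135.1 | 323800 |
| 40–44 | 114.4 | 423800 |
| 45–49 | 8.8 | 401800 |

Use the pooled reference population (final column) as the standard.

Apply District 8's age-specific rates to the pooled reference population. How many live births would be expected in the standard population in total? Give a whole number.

Expected live births = Σ (standard pop × age-specific rate ÷ 1000)
= 254600×10.5/1000 + 178600×149.6/1000 + 323800×135.1/1000 + 423800×114.4/1000 + 401800×8.8/1000
= 2673.30 + 26718.56 + 43745.38 + 48482.72 + 3535.84 = 125155.80.

125156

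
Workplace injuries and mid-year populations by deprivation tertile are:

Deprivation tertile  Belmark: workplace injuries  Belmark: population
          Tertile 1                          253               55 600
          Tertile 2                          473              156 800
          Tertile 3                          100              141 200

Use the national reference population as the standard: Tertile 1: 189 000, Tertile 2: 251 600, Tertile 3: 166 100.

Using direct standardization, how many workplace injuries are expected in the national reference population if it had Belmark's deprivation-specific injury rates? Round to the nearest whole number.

Deprivation-specific rates per 10 000 for Belmark: 45.50, 30.17, 7.08.
Expected workplace injuries = Σ (standard pop × deprivation-specific rate ÷ 10 000)
= 189 000×45.50/10 000 + 251 600×30.17/10 000 + 166 100×7.08/10 000
= 860.02 + 758.97 + 117.63 = 1736.62.

1737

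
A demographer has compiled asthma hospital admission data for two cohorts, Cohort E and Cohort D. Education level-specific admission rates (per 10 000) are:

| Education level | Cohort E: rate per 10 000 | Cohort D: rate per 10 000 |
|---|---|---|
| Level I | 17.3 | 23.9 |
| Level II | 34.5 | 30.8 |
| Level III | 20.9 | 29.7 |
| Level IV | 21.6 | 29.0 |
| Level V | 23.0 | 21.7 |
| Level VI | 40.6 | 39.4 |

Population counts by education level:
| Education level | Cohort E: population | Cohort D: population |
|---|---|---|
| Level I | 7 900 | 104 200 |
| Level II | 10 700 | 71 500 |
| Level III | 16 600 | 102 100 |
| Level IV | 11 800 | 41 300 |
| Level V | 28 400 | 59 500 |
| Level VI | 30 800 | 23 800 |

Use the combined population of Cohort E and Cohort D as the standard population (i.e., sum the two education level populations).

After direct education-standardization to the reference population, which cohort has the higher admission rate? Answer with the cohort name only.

Cohort D

Combined standard total = 508 600; weights = 0.2204, 0.1616, 0.2334, 0.1044, 0.1728, 0.1074.
Cohort E: 0.2204×17.3 + 0.1616×34.5 + 0.2334×20.9 + 0.1044×21.6 + 0.1728×23.0 + 0.1074×40.6 = 24.8554 per 10 000.
Cohort D: 0.2204×23.9 + 0.1616×30.8 + 0.2334×29.7 + 0.1044×29.0 + 0.1728×21.7 + 0.1074×39.4 = 28.1850 per 10 000.
The crude rates (28.36 vs 27.71) would put Cohort E higher, but that reflects its education composition; once standardized to a common education structure, Cohort D has the higher underlying rate.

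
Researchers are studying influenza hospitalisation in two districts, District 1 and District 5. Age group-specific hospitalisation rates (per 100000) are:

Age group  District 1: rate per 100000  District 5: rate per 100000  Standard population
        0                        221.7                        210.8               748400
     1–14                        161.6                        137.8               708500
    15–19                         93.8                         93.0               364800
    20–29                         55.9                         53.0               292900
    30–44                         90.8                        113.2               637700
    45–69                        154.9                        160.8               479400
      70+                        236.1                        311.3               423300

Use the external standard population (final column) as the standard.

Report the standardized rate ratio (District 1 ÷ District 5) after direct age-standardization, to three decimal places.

Standard total = 3655000; weights = 0.2048, 0.1938, 0.0998, 0.0801, 0.1745, 0.1312, 0.1158.
District 1: 0.2048×221.7 + 0.1938×161.6 + 0.0998×93.8 + 0.0801×55.9 + 0.1745×90.8 + 0.1312×154.9 + 0.1158×236.1 = 154.0653 per 100000.
District 5: 0.2048×210.8 + 0.1938×137.8 + 0.0998×93.0 + 0.0801×53.0 + 0.1745×113.2 + 0.1312×160.8 + 0.1158×311.3 = 160.2989 per 100000.
Ratio = 154.0653 ÷ 160.2989 = 0.96111.

0.961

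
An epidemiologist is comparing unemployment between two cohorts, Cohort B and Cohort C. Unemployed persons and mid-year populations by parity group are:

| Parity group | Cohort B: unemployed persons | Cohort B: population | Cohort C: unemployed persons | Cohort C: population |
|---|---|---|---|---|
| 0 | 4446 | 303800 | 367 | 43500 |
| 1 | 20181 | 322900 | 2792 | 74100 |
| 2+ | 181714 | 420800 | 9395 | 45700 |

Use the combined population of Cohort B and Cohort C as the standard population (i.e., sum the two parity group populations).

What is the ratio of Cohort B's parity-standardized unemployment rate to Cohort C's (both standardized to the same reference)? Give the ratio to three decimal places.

2.033

Parity-specific rates per 1000 for Cohort B: 14.635, 62.499, 431.830.
For Cohort C: 8.437, 37.679, 205.580.
Combined standard total = 1210800; weights = 0.2868, 0.3279, 0.3853.
Cohort B: 0.2868×14.635 + 0.3279×62.499 + 0.3853×431.830 = 191.0666 per 1000.
Cohort C: 0.2868×8.437 + 0.3279×37.679 + 0.3853×205.580 = 93.9805 per 1000.
Ratio = 191.0666 ÷ 93.9805 = 2.03304.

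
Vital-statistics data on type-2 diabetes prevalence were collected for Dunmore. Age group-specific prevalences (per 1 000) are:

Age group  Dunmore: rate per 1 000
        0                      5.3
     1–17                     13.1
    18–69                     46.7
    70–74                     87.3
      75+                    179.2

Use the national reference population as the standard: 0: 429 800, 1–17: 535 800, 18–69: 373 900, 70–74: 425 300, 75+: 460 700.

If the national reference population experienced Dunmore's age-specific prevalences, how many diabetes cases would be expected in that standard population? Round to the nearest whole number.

Expected diabetes cases = Σ (standard pop × age-specific rate ÷ 1 000)
= 429 800×5.3/1 000 + 535 800×13.1/1 000 + 373 900×46.7/1 000 + 425 300×87.3/1 000 + 460 700×179.2/1 000
= 2277.94 + 7018.98 + 17461.13 + 37128.69 + 82557.44 = 146444.18.

146444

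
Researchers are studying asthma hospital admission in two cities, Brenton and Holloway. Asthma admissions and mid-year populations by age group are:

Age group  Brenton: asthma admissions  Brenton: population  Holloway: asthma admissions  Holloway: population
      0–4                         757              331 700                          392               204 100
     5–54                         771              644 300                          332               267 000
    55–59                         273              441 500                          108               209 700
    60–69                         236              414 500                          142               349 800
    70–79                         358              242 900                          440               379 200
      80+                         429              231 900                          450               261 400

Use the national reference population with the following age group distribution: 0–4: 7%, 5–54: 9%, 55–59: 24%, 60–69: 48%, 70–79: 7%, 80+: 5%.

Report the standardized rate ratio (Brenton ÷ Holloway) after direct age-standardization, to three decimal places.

1.209

Age-specific rates per 10 000 for Brenton: 22.82, 11.97, 6.18, 5.69, 14.74, 18.50.
For Holloway: 19.21, 12.43, 5.15, 4.06, 11.60, 17.21.
Standard weights: 0.07, 0.09, 0.24, 0.48, 0.07, 0.05.
Brenton: 0.0700×22.82 + 0.0900×11.97 + 0.2400×6.18 + 0.4800×5.69 + 0.0700×14.74 + 0.0500×18.50 = 8.8481 per 10 000.
Holloway: 0.0700×19.21 + 0.0900×12.43 + 0.2400×5.15 + 0.4800×4.06 + 0.0700×11.60 + 0.0500×17.21 = 7.3211 per 10 000.
Ratio = 8.8481 ÷ 7.3211 = 1.20858.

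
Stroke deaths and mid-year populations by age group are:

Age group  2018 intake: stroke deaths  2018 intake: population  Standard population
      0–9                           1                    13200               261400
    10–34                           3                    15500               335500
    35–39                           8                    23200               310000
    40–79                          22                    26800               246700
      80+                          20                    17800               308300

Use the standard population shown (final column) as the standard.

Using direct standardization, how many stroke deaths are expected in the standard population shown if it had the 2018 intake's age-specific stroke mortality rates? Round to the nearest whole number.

741

Age-specific rates per 100000 for the 2018 intake: 7.58, 19.35, 34.48, 82.09, 112.36.
Expected stroke deaths = Σ (standard pop × age-specific rate ÷ 100000)
= 261400×7.58/100000 + 335500×19.35/100000 + 310000×34.48/100000 + 246700×82.09/100000 + 308300×112.36/100000
= 19.80 + 64.94 + 106.90 + 202.51 + 346.40 = 740.55.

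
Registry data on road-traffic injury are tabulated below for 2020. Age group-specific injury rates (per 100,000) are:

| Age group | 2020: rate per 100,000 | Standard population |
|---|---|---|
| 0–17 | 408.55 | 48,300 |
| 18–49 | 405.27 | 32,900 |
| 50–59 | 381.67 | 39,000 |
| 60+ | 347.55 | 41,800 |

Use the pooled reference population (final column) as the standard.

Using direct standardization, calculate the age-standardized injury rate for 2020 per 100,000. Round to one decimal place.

Standard total = 162,000; weights = 0.2981, 0.2031, 0.2407, 0.2580.
Standardized rate: 0.2981×408.55 + 0.2031×405.27 + 0.2407×381.67 + 0.2580×347.55 = 385.6733 per 100,000.

385.7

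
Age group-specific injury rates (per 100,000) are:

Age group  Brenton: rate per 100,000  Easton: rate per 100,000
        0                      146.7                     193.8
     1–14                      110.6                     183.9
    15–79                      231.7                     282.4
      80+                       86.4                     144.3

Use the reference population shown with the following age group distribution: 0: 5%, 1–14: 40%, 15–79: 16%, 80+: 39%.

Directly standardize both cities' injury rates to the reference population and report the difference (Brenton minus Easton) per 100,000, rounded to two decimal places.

-62.37

Standard weights: 0.05, 0.40, 0.16, 0.39.
Brenton: 0.0500×146.7 + 0.4000×110.6 + 0.1600×231.7 + 0.3900×86.4 = 122.3430 per 100,000.
Easton: 0.0500×193.8 + 0.4000×183.9 + 0.1600×282.4 + 0.3900×144.3 = 184.7110 per 100,000.
Difference = 122.3430 − 184.7110 = -62.3680.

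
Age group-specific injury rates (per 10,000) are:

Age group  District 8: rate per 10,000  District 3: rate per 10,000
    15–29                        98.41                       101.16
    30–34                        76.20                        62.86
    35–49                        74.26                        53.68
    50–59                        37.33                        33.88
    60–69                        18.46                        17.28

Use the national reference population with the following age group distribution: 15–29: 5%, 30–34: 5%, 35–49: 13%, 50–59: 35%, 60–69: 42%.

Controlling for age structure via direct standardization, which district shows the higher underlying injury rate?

District 8

Standard weights: 0.05, 0.05, 0.13, 0.35, 0.42.
District 8: 0.0500×98.41 + 0.0500×76.20 + 0.1300×74.26 + 0.3500×37.33 + 0.4200×18.46 = 39.2030 per 10,000.
District 3: 0.0500×101.16 + 0.0500×62.86 + 0.1300×53.68 + 0.3500×33.88 + 0.4200×17.28 = 34.2950 per 10,000.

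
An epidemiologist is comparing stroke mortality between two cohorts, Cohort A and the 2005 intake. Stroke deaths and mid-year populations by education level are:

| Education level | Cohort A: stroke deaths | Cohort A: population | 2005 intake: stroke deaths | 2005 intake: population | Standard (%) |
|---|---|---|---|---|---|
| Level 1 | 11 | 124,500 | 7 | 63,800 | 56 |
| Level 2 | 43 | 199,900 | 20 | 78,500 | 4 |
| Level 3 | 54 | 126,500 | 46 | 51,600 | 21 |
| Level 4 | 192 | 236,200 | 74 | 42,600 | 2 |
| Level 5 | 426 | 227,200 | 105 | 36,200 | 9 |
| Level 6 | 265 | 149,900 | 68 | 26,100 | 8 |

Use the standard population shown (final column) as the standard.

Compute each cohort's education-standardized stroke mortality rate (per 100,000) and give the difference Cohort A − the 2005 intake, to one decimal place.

-28.9

Education-specific rates per 100,000 for Cohort A: 8.84, 21.51, 42.69, 81.29, 187.50, 176.78.
For the 2005 intake: 10.97, 25.48, 89.15, 173.71, 290.06, 260.54.
Standard weights: 0.56, 0.04, 0.21, 0.02, 0.09, 0.08.
Cohort A: 0.5600×8.84 + 0.0400×21.51 + 0.2100×42.69 + 0.0200×81.29 + 0.0900×187.50 + 0.0800×176.78 = 47.4162 per 100,000.
The 2005 intake: 0.5600×10.97 + 0.0400×25.48 + 0.2100×89.15 + 0.0200×173.71 + 0.0900×290.06 + 0.0800×260.54 = 76.3063 per 100,000.
Difference = 47.4162 − 76.3063 = -28.8902.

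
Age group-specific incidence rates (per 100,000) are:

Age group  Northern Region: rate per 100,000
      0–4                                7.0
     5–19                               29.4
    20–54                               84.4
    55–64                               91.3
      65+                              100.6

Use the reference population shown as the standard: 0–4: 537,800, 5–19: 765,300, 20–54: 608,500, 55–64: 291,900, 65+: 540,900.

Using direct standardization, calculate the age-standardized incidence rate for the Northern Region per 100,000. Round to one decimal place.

57.8

Standard total = 2,744,400; weights = 0.1960, 0.2789, 0.2217, 0.1064, 0.1971.
Standardized rate: 0.1960×7.0 + 0.2789×29.4 + 0.2217×84.4 + 0.1064×91.3 + 0.1971×100.6 = 57.8220 per 100,000.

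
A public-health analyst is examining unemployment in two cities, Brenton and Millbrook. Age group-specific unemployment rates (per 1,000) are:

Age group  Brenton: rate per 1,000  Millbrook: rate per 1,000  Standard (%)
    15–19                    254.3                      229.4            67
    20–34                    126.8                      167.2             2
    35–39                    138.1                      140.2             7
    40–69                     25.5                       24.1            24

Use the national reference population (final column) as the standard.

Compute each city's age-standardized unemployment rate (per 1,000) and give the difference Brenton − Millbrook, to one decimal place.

16.1

Standard weights: 0.67, 0.02, 0.07, 0.24.
Brenton: 0.6700×254.3 + 0.0200×126.8 + 0.0700×138.1 + 0.2400×25.5 = 188.7040 per 1,000.
Millbrook: 0.6700×229.4 + 0.0200×167.2 + 0.0700×140.2 + 0.2400×24.1 = 172.6400 per 1,000.
Difference = 188.7040 − 172.6400 = 16.0640.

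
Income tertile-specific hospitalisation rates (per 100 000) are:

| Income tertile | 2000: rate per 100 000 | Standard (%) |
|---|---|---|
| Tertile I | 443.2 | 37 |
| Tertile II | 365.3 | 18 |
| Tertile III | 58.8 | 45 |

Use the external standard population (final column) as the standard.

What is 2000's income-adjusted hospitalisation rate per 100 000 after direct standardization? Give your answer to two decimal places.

256.20

Standard weights: 0.37, 0.18, 0.45.
Standardized rate: 0.3700×443.2 + 0.1800×365.3 + 0.4500×58.8 = 256.1980 per 100 000.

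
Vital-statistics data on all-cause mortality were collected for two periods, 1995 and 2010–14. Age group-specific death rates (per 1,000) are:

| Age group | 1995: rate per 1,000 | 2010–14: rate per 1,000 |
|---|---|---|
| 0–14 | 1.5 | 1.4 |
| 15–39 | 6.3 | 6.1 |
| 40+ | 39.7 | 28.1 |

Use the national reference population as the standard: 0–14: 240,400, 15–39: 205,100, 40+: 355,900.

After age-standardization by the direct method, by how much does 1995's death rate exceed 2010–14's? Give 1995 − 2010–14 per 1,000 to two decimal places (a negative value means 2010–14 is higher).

Standard total = 801,400; weights = 0.3000, 0.2559, 0.4441.
1995: 0.3000×1.5 + 0.2559×6.3 + 0.4441×39.7 = 19.6930 per 1,000.
2010–14: 0.3000×1.4 + 0.2559×6.1 + 0.4441×28.1 = 14.4603 per 1,000.
Difference = 19.6930 − 14.4603 = 5.2327.

5.23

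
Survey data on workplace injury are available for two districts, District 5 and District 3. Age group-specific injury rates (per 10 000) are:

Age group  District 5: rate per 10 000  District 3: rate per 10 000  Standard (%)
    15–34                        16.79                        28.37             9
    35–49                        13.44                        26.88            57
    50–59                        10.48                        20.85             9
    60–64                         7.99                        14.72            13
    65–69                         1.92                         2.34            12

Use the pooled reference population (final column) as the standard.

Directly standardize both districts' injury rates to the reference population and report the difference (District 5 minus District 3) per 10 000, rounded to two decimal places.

-10.56

Standard weights: 0.09, 0.57, 0.09, 0.13, 0.12.
District 5: 0.0900×16.79 + 0.5700×13.44 + 0.0900×10.48 + 0.1300×7.99 + 0.1200×1.92 = 11.3842 per 10 000.
District 3: 0.0900×28.37 + 0.5700×26.88 + 0.0900×20.85 + 0.1300×14.72 + 0.1200×2.34 = 21.9458 per 10 000.
Difference = 11.3842 − 21.9458 = -10.5616.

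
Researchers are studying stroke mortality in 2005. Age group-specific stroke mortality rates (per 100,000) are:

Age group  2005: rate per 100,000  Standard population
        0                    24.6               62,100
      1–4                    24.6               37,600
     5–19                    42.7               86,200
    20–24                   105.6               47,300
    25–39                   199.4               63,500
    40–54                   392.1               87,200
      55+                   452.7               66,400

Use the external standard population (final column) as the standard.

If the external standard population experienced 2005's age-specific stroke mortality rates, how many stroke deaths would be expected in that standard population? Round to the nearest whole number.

880

Expected stroke deaths = Σ (standard pop × age-specific rate ÷ 100,000)
= 62,100×24.6/100,000 + 37,600×24.6/100,000 + 86,200×42.7/100,000 + 47,300×105.6/100,000 + 63,500×199.4/100,000 + 87,200×392.1/100,000 + 66,400×452.7/100,000
= 15.28 + 9.25 + 36.81 + 49.95 + 126.62 + 341.91 + 300.59 = 880.41.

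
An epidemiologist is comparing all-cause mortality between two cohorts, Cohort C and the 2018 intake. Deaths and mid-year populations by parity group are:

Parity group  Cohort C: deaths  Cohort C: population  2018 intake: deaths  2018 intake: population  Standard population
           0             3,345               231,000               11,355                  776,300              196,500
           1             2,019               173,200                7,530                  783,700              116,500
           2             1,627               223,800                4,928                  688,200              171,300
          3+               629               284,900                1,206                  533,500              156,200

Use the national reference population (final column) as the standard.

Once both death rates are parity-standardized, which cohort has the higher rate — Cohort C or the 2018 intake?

Parity-specific rates per 1,000 for Cohort C: 14.481, 11.657, 7.270, 2.208.
For the 2018 intake: 14.627, 9.608, 7.161, 2.261.
Standard total = 640,500; weights = 0.3068, 0.1819, 0.2674, 0.2439.
Cohort C: 0.3068×14.481 + 0.1819×11.657 + 0.2674×7.270 + 0.2439×2.208 = 9.0455 per 1,000.
The 2018 intake: 0.3068×14.627 + 0.1819×9.608 + 0.2674×7.161 + 0.2439×2.261 = 8.7015 per 1,000.
The crude rates (8.35 vs 8.99) would put the 2018 intake higher, but that reflects its parity composition; once standardized to a common parity structure, Cohort C has the higher underlying rate.

Cohort C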